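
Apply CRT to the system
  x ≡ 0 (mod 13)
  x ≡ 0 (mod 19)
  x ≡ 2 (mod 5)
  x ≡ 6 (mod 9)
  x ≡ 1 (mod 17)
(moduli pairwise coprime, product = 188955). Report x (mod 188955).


Product of moduli M = 13 · 19 · 5 · 9 · 17 = 188955.
Merge one congruence at a time:
  Start: x ≡ 0 (mod 13).
  Combine with x ≡ 0 (mod 19); new modulus lcm = 247.
    Write x = 0 + 13·t and substitute into x ≡ 0 (mod 19): 13·t ≡ 0 − 0 = 0 (mod 19).
    The inverse of 13 mod 19 is 3 (since 13·3 = 39 = 2·19 + 1), so t ≡ 3·0 = 0 ≡ 0 (mod 19).
    Then x = 0 + 13·0 = 0, valid modulo lcm(13, 19) = 247: x ≡ 0 (mod 247).
  Combine with x ≡ 2 (mod 5); new modulus lcm = 1235.
    Write x = 0 + 247·t and substitute into x ≡ 2 (mod 5): 247·t ≡ 2 − 0 = 2 (mod 5).
    Reduce coefficients mod 5: 2·t ≡ 2 (mod 5).
    The inverse of 2 mod 5 is 3 (since 2·3 = 6 = 1·5 + 1), so t ≡ 3·2 = 6 ≡ 1 (mod 5).
    Then x = 0 + 247·1 = 247, valid modulo lcm(247, 5) = 1235: x ≡ 247 (mod 1235).
  Combine with x ≡ 6 (mod 9); new modulus lcm = 11115.
    Write x = 247 + 1235·t and substitute into x ≡ 6 (mod 9): 1235·t ≡ 6 − 247 = -241 (mod 9).
    Reduce coefficients mod 9: 2·t ≡ 2 (mod 9).
    The inverse of 2 mod 9 is 5 (since 2·5 = 10 = 1·9 + 1), so t ≡ 5·2 = 10 ≡ 1 (mod 9).
    Then x = 247 + 1235·1 = 1482, valid modulo lcm(1235, 9) = 11115: x ≡ 1482 (mod 11115).
  Combine with x ≡ 1 (mod 17); new modulus lcm = 188955.
    Write x = 1482 + 11115·t and substitute into x ≡ 1 (mod 17): 11115·t ≡ 1 − 1482 = -1481 (mod 17).
    Reduce coefficients mod 17: 14·t ≡ 15 (mod 17).
    The inverse of 14 mod 17 is 11 (since 14·11 = 154 = 9·17 + 1), so t ≡ 11·15 = 165 ≡ 12 (mod 17).
    Then x = 1482 + 11115·12 = 134862, valid modulo lcm(11115, 17) = 188955: x ≡ 134862 (mod 188955).
Verify against each original: 134862 mod 13 = 0, 134862 mod 19 = 0, 134862 mod 5 = 2, 134862 mod 9 = 6, 134862 mod 17 = 1.

x ≡ 134862 (mod 188955).


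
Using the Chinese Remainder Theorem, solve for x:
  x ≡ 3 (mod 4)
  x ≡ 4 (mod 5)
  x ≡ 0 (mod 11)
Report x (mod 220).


Moduli 4, 5, 11 are pairwise coprime; by CRT there is a unique solution modulo M = 4 · 5 · 11 = 220.
Solve pairwise, accumulating the modulus:
  Start with x ≡ 3 (mod 4).
  Combine with x ≡ 4 (mod 5): since gcd(4, 5) = 1, we get a unique residue mod 20.
    Write x = 3 + 4·t and substitute into x ≡ 4 (mod 5): 4·t ≡ 4 − 3 = 1 (mod 5).
    The inverse of 4 mod 5 is 4 (since 4·4 = 16 = 3·5 + 1), so t ≡ 4·1 = 4 ≡ 4 (mod 5).
    Then x = 3 + 4·4 = 19, valid modulo lcm(4, 5) = 20: x ≡ 19 (mod 20).
  Combine with x ≡ 0 (mod 11): since gcd(20, 11) = 1, we get a unique residue mod 220.
    Write x = 19 + 20·t and substitute into x ≡ 0 (mod 11): 20·t ≡ 0 − 19 = -19 (mod 11).
    Reduce coefficients mod 11: 9·t ≡ 3 (mod 11).
    The inverse of 9 mod 11 is 5 (since 9·5 = 45 = 4·11 + 1), so t ≡ 5·3 = 15 ≡ 4 (mod 11).
    Then x = 19 + 20·4 = 99, valid modulo lcm(20, 11) = 220: x ≡ 99 (mod 220).
Verify: 99 mod 4 = 3 ✓, 99 mod 5 = 4 ✓, 99 mod 11 = 0 ✓.

x ≡ 99 (mod 220).


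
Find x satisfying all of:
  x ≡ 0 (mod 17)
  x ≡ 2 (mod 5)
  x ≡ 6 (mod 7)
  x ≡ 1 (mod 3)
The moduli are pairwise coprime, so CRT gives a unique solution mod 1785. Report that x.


Product of moduli M = 17 · 5 · 7 · 3 = 1785.
Merge one congruence at a time:
  Start: x ≡ 0 (mod 17).
  Combine with x ≡ 2 (mod 5); new modulus lcm = 85.
    Write x = 0 + 17·t and substitute into x ≡ 2 (mod 5): 17·t ≡ 2 − 0 = 2 (mod 5).
    Reduce coefficients mod 5: 2·t ≡ 2 (mod 5).
    The inverse of 2 mod 5 is 3 (since 2·3 = 6 = 1·5 + 1), so t ≡ 3·2 = 6 ≡ 1 (mod 5).
    Then x = 0 + 17·1 = 17, valid modulo lcm(17, 5) = 85: x ≡ 17 (mod 85).
  Combine with x ≡ 6 (mod 7); new modulus lcm = 595.
    Write x = 17 + 85·t and substitute into x ≡ 6 (mod 7): 85·t ≡ 6 − 17 = -11 (mod 7).
    Reduce coefficients mod 7: 1·t ≡ 3 (mod 7).
    So t ≡ 3 (mod 7).
    Then x = 17 + 85·3 = 272, valid modulo lcm(85, 7) = 595: x ≡ 272 (mod 595).
  Combine with x ≡ 1 (mod 3); new modulus lcm = 1785.
    Write x = 272 + 595·t and substitute into x ≡ 1 (mod 3): 595·t ≡ 1 − 272 = -271 (mod 3).
    Reduce coefficients mod 3: 1·t ≡ 2 (mod 3).
    So t ≡ 2 (mod 3).
    Then x = 272 + 595·2 = 1462, valid modulo lcm(595, 3) = 1785: x ≡ 1462 (mod 1785).
Verify against each original: 1462 mod 17 = 0, 1462 mod 5 = 2, 1462 mod 7 = 6, 1462 mod 3 = 1.

x ≡ 1462 (mod 1785).


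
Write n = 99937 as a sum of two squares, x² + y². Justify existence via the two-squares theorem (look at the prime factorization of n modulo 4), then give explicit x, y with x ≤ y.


Step 1: Factor n = 99937 = 37^2 · 73.
Step 2: Check the mod-4 condition on each prime factor: 37 ≡ 1 (mod 4), exponent 2; 73 ≡ 1 (mod 4), exponent 1.
All primes ≡ 3 (mod 4) appear to even exponent (or don't appear), so by the two-squares theorem n IS expressible as a sum of two squares.
Step 3: Build a representation. Here n = 37 · 37 · 73 is a product of primes ≡ 1 (mod 4). Each prime p ≡ 1 (mod 4) is itself a sum of two squares; find a² by testing p − a² for a perfect square:
  37: 37 − 1² = 36 = 6² ⇒ 37 = 1² + 6².
  73: 73 − 1² = 72, 73 − 2² = 69, 73 − 3² = 64 = 8² ⇒ 73 = 3² + 8².
  Combine using the Brahmagupta–Fibonacci identity (a² + b²)(c² + d²) = (ac − bd)² + (ad + bc)² = (ac + bd)² + (ad − bc)²:
  37 · 37 = 1369: from (1² + 6²)(1² + 6²), take (1·1 − 6·6, 1·6 + 6·1) = (1 − 36, 6 + 6) = (-35, 12); dropping signs (only squares matter) gives (35, 12); check 35² + 12² = 1225 + 144 = 1369 ✓.
  1369 · 73 = 99937: from (35² + 12²)(3² + 8²), take (35·3 − 12·8, 35·8 + 12·3) = (105 − 96, 280 + 36) = (9, 316); check 9² + 316² = 81 + 99856 = 99937 ✓.
Step 4: Order so x ≤ y and verify: 9² + 316² = 81 + 99856 = 99937 = n. ✓

n = 99937 = 9² + 316² (one valid representation with x ≤ y).


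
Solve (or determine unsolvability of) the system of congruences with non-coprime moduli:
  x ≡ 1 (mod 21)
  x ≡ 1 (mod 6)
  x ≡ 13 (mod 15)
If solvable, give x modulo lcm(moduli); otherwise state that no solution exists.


Moduli 21, 6, 15 are not pairwise coprime, so CRT works modulo lcm(m_i) when all pairwise compatibility conditions hold.
Pairwise compatibility: gcd(m_i, m_j) must divide a_i - a_j for every pair.
Merge one congruence at a time:
  Start: x ≡ 1 (mod 21).
  Combine with x ≡ 1 (mod 6): gcd(21, 6) = 3; 1 - 1 = 0, which IS divisible by 3, so compatible.
    Write x = 1 + 21·t and substitute into x ≡ 1 (mod 6): 21·t ≡ 1 − 1 = 0 (mod 6).
    Divide the congruence (and modulus) by g = 3: 7·t ≡ 0 (mod 2).
    Reduce coefficients mod 2: 1·t ≡ 0 (mod 2).
    So t ≡ 0 (mod 2).
    Then x = 1 + 21·0 = 1, valid modulo lcm(21, 6) = 42: x ≡ 1 (mod 42).
  Combine with x ≡ 13 (mod 15): gcd(42, 15) = 3; 13 - 1 = 12, which IS divisible by 3, so compatible.
    Write x = 1 + 42·t and substitute into x ≡ 13 (mod 15): 42·t ≡ 13 − 1 = 12 (mod 15).
    Divide the congruence (and modulus) by g = 3: 14·t ≡ 4 (mod 5).
    Reduce coefficients mod 5: 4·t ≡ 4 (mod 5).
    The inverse of 4 mod 5 is 4 (since 4·4 = 16 = 3·5 + 1), so t ≡ 4·4 = 16 ≡ 1 (mod 5).
    Then x = 1 + 42·1 = 43, valid modulo lcm(42, 15) = 210: x ≡ 43 (mod 210).
Verify: 43 mod 21 = 1, 43 mod 6 = 1, 43 mod 15 = 13.

x ≡ 43 (mod 210).


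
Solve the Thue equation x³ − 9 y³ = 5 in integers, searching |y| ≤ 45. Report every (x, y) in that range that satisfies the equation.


The equation is x³ - 9y³ = 5. For fixed y, x³ = 9·y³ + 5, so a solution requires the RHS to be a perfect cube.
Strategy: iterate y from -45 to 45, compute RHS = 9·y³ + 5, and check whether it is a (positive or negative) perfect cube.
Check small values of y:
  y = 0: RHS = 5 is not a perfect cube.
  y = 1: RHS = 14 is not a perfect cube.
  y = -1: RHS = -4 is not a perfect cube.
  y = 2: RHS = 77 is not a perfect cube.
  y = -2: RHS = -67 is not a perfect cube.
  y = 3: RHS = 248 is not a perfect cube.
  y = -3: RHS = -238 is not a perfect cube.
Continuing the search up to |y| = 45 finds no solutions either.
No (x, y) in the scanned range satisfies the equation.

No integer solutions with |y| ≤ 45.


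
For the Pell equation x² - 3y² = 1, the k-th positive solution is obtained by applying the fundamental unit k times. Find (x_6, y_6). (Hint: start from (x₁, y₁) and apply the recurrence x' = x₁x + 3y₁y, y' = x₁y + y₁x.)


Step 1: Find the fundamental solution (x₁, y₁) of x² - 3y² = 1.
  Expand √3 as a continued fraction. a₀ = ⌊√3⌋ = 1; iterate m_{k+1} = d_k·a_k − m_k, d_{k+1} = (3 − m_{k+1}²)/d_k, a_{k+1} = ⌊(a₀ + m_{k+1})/d_{k+1}⌋ (starting m₀ = 0, d₀ = 1), with convergents p_k = a_k·p_{k-1} + p_{k-2}, q_k = a_k·q_{k-1} + q_{k-2} (p₋₁ = 1, q₋₁ = 0):
  k = 0: a₀ = 1; p₀/q₀ = 1/1; p₀² − 3·q₀² = 1 − 3 = -2.
  k = 1: m = 1, d = 2, a = ⌊(1 + 1)/2⌋ = 1; p/q = (1·1 + 1)/(1·1 + 0) = 2/1; p² − 3·q² = 4 − 3 = 1.
  The first convergent with p² − 3·q² = 1 gives the fundamental solution (x₁, y₁) = (2, 1).
Step 2: Apply the recurrence (x_{n+1}, y_{n+1}) = (x₁x_n + 3y₁y_n, x₁y_n + y₁x_n) repeatedly.
  From (x_1, y_1) = (2, 1): x_2 = 2·2 + 3·1·1 = 7; y_2 = 2·1 + 1·2 = 4.
  From (x_2, y_2) = (7, 4): x_3 = 2·7 + 3·1·4 = 26; y_3 = 2·4 + 1·7 = 15.
  From (x_3, y_3) = (26, 15): x_4 = 2·26 + 3·1·15 = 97; y_4 = 2·15 + 1·26 = 56.
  From (x_4, y_4) = (97, 56): x_5 = 2·97 + 3·1·56 = 362; y_5 = 2·56 + 1·97 = 209.
  From (x_5, y_5) = (362, 209): x_6 = 2·362 + 3·1·209 = 1351; y_6 = 2·209 + 1·362 = 780.
Step 3: Verify x_6² - 3·y_6² = 1825201 - 1825200 = 1 (should be 1). ✓

(x_1, y_1) = (2, 1); (x_6, y_6) = (1351, 780).


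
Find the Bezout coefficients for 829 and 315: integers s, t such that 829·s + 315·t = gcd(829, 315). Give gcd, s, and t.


Euclidean algorithm on (829, 315) — divide until remainder is 0:
  829 = 2 · 315 + 199
  315 = 1 · 199 + 116
  199 = 1 · 116 + 83
  116 = 1 · 83 + 33
  83 = 2 · 33 + 17
  33 = 1 · 17 + 16
  17 = 1 · 16 + 1
  16 = 16 · 1 + 0
gcd(829, 315) = 1.
Track Bezout coefficients alongside the remainders: start with r₀ = 829 = a·1 + b·0 (s = 1, t = 0) and r₁ = 315 = a·0 + b·1 (s = 0, t = 1); each new remainder r_{k+1} = r_{k-1} − q_k·r_k inherits s_{k+1} = s_{k-1} − q_k·s_k, t_{k+1} = t_{k-1} − q_k·t_k, so r_k = a·s_k + b·t_k at every step:
  q = 2: r = 199, s = 1 − 2·0 = 1, t = 0 − 2·1 = -2  (check: 829·1 + 315·(-2) = 199)
  q = 1: r = 116, s = 0 − 1·1 = -1, t = 1 − 1·(-2) = 3  (check: 829·(-1) + 315·3 = 116)
  q = 1: r = 83, s = 1 − 1·(-1) = 2, t = -2 − 1·3 = -5  (check: 829·2 + 315·(-5) = 83)
  q = 1: r = 33, s = -1 − 1·2 = -3, t = 3 − 1·(-5) = 8  (check: 829·(-3) + 315·8 = 33)
  q = 2: r = 17, s = 2 − 2·(-3) = 8, t = -5 − 2·8 = -21  (check: 829·8 + 315·(-21) = 17)
  q = 1: r = 16, s = -3 − 1·8 = -11, t = 8 − 1·(-21) = 29  (check: 829·(-11) + 315·29 = 16)
  q = 1: r = 1, s = 8 − 1·(-11) = 19, t = -21 − 1·29 = -50  (check: 829·19 + 315·(-50) = 1)
The row with r = 1 (the gcd) gives the Bezout coefficients s = 19, t = -50.
Result: 829 · (19) + 315 · (-50) = 1.

gcd(829, 315) = 1; s = 19, t = -50 (check: 829·19 + 315·(-50) = 1).


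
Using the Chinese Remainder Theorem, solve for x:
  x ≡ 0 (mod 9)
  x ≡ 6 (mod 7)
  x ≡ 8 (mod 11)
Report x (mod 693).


Moduli 9, 7, 11 are pairwise coprime; by CRT there is a unique solution modulo M = 9 · 7 · 11 = 693.
Solve pairwise, accumulating the modulus:
  Start with x ≡ 0 (mod 9).
  Combine with x ≡ 6 (mod 7): since gcd(9, 7) = 1, we get a unique residue mod 63.
    Write x = 0 + 9·t and substitute into x ≡ 6 (mod 7): 9·t ≡ 6 − 0 = 6 (mod 7).
    Reduce coefficients mod 7: 2·t ≡ 6 (mod 7).
    The inverse of 2 mod 7 is 4 (since 2·4 = 8 = 1·7 + 1), so t ≡ 4·6 = 24 ≡ 3 (mod 7).
    Then x = 0 + 9·3 = 27, valid modulo lcm(9, 7) = 63: x ≡ 27 (mod 63).
  Combine with x ≡ 8 (mod 11): since gcd(63, 11) = 1, we get a unique residue mod 693.
    Write x = 27 + 63·t and substitute into x ≡ 8 (mod 11): 63·t ≡ 8 − 27 = -19 (mod 11).
    Reduce coefficients mod 11: 8·t ≡ 3 (mod 11).
    The inverse of 8 mod 11 is 7 (since 8·7 = 56 = 5·11 + 1), so t ≡ 7·3 = 21 ≡ 10 (mod 11).
    Then x = 27 + 63·10 = 657, valid modulo lcm(63, 11) = 693: x ≡ 657 (mod 693).
Verify: 657 mod 9 = 0 ✓, 657 mod 7 = 6 ✓, 657 mod 11 = 8 ✓.

x ≡ 657 (mod 693).


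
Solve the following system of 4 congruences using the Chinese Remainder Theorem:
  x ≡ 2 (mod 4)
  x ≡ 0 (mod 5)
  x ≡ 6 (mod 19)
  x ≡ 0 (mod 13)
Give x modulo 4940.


Product of moduli M = 4 · 5 · 19 · 13 = 4940.
Merge one congruence at a time:
  Start: x ≡ 2 (mod 4).
  Combine with x ≡ 0 (mod 5); new modulus lcm = 20.
    Write x = 2 + 4·t and substitute into x ≡ 0 (mod 5): 4·t ≡ 0 − 2 = -2 (mod 5).
    Reduce coefficients mod 5: 4·t ≡ 3 (mod 5).
    The inverse of 4 mod 5 is 4 (since 4·4 = 16 = 3·5 + 1), so t ≡ 4·3 = 12 ≡ 2 (mod 5).
    Then x = 2 + 4·2 = 10, valid modulo lcm(4, 5) = 20: x ≡ 10 (mod 20).
  Combine with x ≡ 6 (mod 19); new modulus lcm = 380.
    Write x = 10 + 20·t and substitute into x ≡ 6 (mod 19): 20·t ≡ 6 − 10 = -4 (mod 19).
    Reduce coefficients mod 19: 1·t ≡ 15 (mod 19).
    So t ≡ 15 (mod 19).
    Then x = 10 + 20·15 = 310, valid modulo lcm(20, 19) = 380: x ≡ 310 (mod 380).
  Combine with x ≡ 0 (mod 13); new modulus lcm = 4940.
    Write x = 310 + 380·t and substitute into x ≡ 0 (mod 13): 380·t ≡ 0 − 310 = -310 (mod 13).
    Reduce coefficients mod 13: 3·t ≡ 2 (mod 13).
    The inverse of 3 mod 13 is 9 (since 3·9 = 27 = 2·13 + 1), so t ≡ 9·2 = 18 ≡ 5 (mod 13).
    Then x = 310 + 380·5 = 2210, valid modulo lcm(380, 13) = 4940: x ≡ 2210 (mod 4940).
Verify against each original: 2210 mod 4 = 2, 2210 mod 5 = 0, 2210 mod 19 = 6, 2210 mod 13 = 0.

x ≡ 2210 (mod 4940).


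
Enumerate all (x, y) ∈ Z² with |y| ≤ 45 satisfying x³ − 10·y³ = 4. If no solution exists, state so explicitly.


The equation is x³ - 10y³ = 4. For fixed y, x³ = 10·y³ + 4, so a solution requires the RHS to be a perfect cube.
Strategy: iterate y from -45 to 45, compute RHS = 10·y³ + 4, and check whether it is a (positive or negative) perfect cube.
Check small values of y:
  y = 0: RHS = 4 is not a perfect cube.
  y = 1: RHS = 14 is not a perfect cube.
  y = -1: RHS = -6 is not a perfect cube.
  y = 2: RHS = 84 is not a perfect cube.
  y = -2: RHS = -76 is not a perfect cube.
  y = 3: RHS = 274 is not a perfect cube.
  y = -3: RHS = -266 is not a perfect cube.
Continuing the search up to |y| = 45 finds no solutions either.
No (x, y) in the scanned range satisfies the equation.

No integer solutions with |y| ≤ 45.


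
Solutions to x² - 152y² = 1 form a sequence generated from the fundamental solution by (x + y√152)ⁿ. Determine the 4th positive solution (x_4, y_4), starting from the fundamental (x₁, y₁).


Step 1: Find the fundamental solution (x₁, y₁) of x² - 152y² = 1.
  Expand √152 as a continued fraction. a₀ = ⌊√152⌋ = 12; iterate m_{k+1} = d_k·a_k − m_k, d_{k+1} = (152 − m_{k+1}²)/d_k, a_{k+1} = ⌊(a₀ + m_{k+1})/d_{k+1}⌋ (starting m₀ = 0, d₀ = 1), with convergents p_k = a_k·p_{k-1} + p_{k-2}, q_k = a_k·q_{k-1} + q_{k-2} (p₋₁ = 1, q₋₁ = 0):
  k = 0: a₀ = 12; p₀/q₀ = 12/1; p₀² − 152·q₀² = 144 − 152 = -8.
  k = 1: m = 12, d = 8, a = ⌊(12 + 12)/8⌋ = 3; p/q = (3·12 + 1)/(3·1 + 0) = 37/3; p² − 152·q² = 1369 − 1368 = 1.
  The first convergent with p² − 152·q² = 1 gives the fundamental solution (x₁, y₁) = (37, 3).
Step 2: Apply the recurrence (x_{n+1}, y_{n+1}) = (x₁x_n + 152y₁y_n, x₁y_n + y₁x_n) repeatedly.
  From (x_1, y_1) = (37, 3): x_2 = 37·37 + 152·3·3 = 2737; y_2 = 37·3 + 3·37 = 222.
  From (x_2, y_2) = (2737, 222): x_3 = 37·2737 + 152·3·222 = 202501; y_3 = 37·222 + 3·2737 = 16425.
  From (x_3, y_3) = (202501, 16425): x_4 = 37·202501 + 152·3·16425 = 14982337; y_4 = 37·16425 + 3·202501 = 1215228.
Step 3: Verify x_4² - 152·y_4² = 224470421981569 - 224470421981568 = 1 (should be 1). ✓

(x_1, y_1) = (37, 3); (x_4, y_4) = (14982337, 1215228).


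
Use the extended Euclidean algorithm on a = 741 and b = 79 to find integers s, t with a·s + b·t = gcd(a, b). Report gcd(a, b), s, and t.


Euclidean algorithm on (741, 79) — divide until remainder is 0:
  741 = 9 · 79 + 30
  79 = 2 · 30 + 19
  30 = 1 · 19 + 11
  19 = 1 · 11 + 8
  11 = 1 · 8 + 3
  8 = 2 · 3 + 2
  3 = 1 · 2 + 1
  2 = 2 · 1 + 0
gcd(741, 79) = 1.
Track Bezout coefficients alongside the remainders: start with r₀ = 741 = a·1 + b·0 (s = 1, t = 0) and r₁ = 79 = a·0 + b·1 (s = 0, t = 1); each new remainder r_{k+1} = r_{k-1} − q_k·r_k inherits s_{k+1} = s_{k-1} − q_k·s_k, t_{k+1} = t_{k-1} − q_k·t_k, so r_k = a·s_k + b·t_k at every step:
  q = 9: r = 30, s = 1 − 9·0 = 1, t = 0 − 9·1 = -9  (check: 741·1 + 79·(-9) = 30)
  q = 2: r = 19, s = 0 − 2·1 = -2, t = 1 − 2·(-9) = 19  (check: 741·(-2) + 79·19 = 19)
  q = 1: r = 11, s = 1 − 1·(-2) = 3, t = -9 − 1·19 = -28  (check: 741·3 + 79·(-28) = 11)
  q = 1: r = 8, s = -2 − 1·3 = -5, t = 19 − 1·(-28) = 47  (check: 741·(-5) + 79·47 = 8)
  q = 1: r = 3, s = 3 − 1·(-5) = 8, t = -28 − 1·47 = -75  (check: 741·8 + 79·(-75) = 3)
  q = 2: r = 2, s = -5 − 2·8 = -21, t = 47 − 2·(-75) = 197  (check: 741·(-21) + 79·197 = 2)
  q = 1: r = 1, s = 8 − 1·(-21) = 29, t = -75 − 1·197 = -272  (check: 741·29 + 79·(-272) = 1)
The row with r = 1 (the gcd) gives the Bezout coefficients s = 29, t = -272.
Result: 741 · (29) + 79 · (-272) = 1.

gcd(741, 79) = 1; s = 29, t = -272 (check: 741·29 + 79·(-272) = 1).


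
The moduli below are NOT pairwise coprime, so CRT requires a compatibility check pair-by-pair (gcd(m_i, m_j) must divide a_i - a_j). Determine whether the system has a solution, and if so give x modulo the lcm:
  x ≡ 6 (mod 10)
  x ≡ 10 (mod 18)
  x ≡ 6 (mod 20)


Moduli 10, 18, 20 are not pairwise coprime, so CRT works modulo lcm(m_i) when all pairwise compatibility conditions hold.
Pairwise compatibility: gcd(m_i, m_j) must divide a_i - a_j for every pair.
Merge one congruence at a time:
  Start: x ≡ 6 (mod 10).
  Combine with x ≡ 10 (mod 18): gcd(10, 18) = 2; 10 - 6 = 4, which IS divisible by 2, so compatible.
    Write x = 6 + 10·t and substitute into x ≡ 10 (mod 18): 10·t ≡ 10 − 6 = 4 (mod 18).
    Divide the congruence (and modulus) by g = 2: 5·t ≡ 2 (mod 9).
    The inverse of 5 mod 9 is 2 (since 5·2 = 10 = 1·9 + 1), so t ≡ 2·2 = 4 ≡ 4 (mod 9).
    Then x = 6 + 10·4 = 46, valid modulo lcm(10, 18) = 90: x ≡ 46 (mod 90).
  Combine with x ≡ 6 (mod 20): gcd(90, 20) = 10; 6 - 46 = -40, which IS divisible by 10, so compatible.
    Write x = 46 + 90·t and substitute into x ≡ 6 (mod 20): 90·t ≡ 6 − 46 = -40 (mod 20).
    Divide the congruence (and modulus) by g = 10: 9·t ≡ -4 (mod 2).
    Reduce coefficients mod 2: 1·t ≡ 0 (mod 2).
    So t ≡ 0 (mod 2).
    Then x = 46 + 90·0 = 46, valid modulo lcm(90, 20) = 180: x ≡ 46 (mod 180).
Verify: 46 mod 10 = 6, 46 mod 18 = 10, 46 mod 20 = 6.

x ≡ 46 (mod 180).


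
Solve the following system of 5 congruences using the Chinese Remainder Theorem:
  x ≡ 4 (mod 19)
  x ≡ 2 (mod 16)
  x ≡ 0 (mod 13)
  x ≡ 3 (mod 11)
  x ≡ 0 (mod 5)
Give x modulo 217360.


Product of moduli M = 19 · 16 · 13 · 11 · 5 = 217360.
Merge one congruence at a time:
  Start: x ≡ 4 (mod 19).
  Combine with x ≡ 2 (mod 16); new modulus lcm = 304.
    Write x = 4 + 19·t and substitute into x ≡ 2 (mod 16): 19·t ≡ 2 − 4 = -2 (mod 16).
    Reduce coefficients mod 16: 3·t ≡ 14 (mod 16).
    The inverse of 3 mod 16 is 11 (since 3·11 = 33 = 2·16 + 1), so t ≡ 11·14 = 154 ≡ 10 (mod 16).
    Then x = 4 + 19·10 = 194, valid modulo lcm(19, 16) = 304: x ≡ 194 (mod 304).
  Combine with x ≡ 0 (mod 13); new modulus lcm = 3952.
    Write x = 194 + 304·t and substitute into x ≡ 0 (mod 13): 304·t ≡ 0 − 194 = -194 (mod 13).
    Reduce coefficients mod 13: 5·t ≡ 1 (mod 13).
    The inverse of 5 mod 13 is 8 (since 5·8 = 40 = 3·13 + 1), so t ≡ 8·1 = 8 ≡ 8 (mod 13).
    Then x = 194 + 304·8 = 2626, valid modulo lcm(304, 13) = 3952: x ≡ 2626 (mod 3952).
  Combine with x ≡ 3 (mod 11); new modulus lcm = 43472.
    Write x = 2626 + 3952·t and substitute into x ≡ 3 (mod 11): 3952·t ≡ 3 − 2626 = -2623 (mod 11).
    Reduce coefficients mod 11: 3·t ≡ 6 (mod 11).
    The inverse of 3 mod 11 is 4 (since 3·4 = 12 = 1·11 + 1), so t ≡ 4·6 = 24 ≡ 2 (mod 11).
    Then x = 2626 + 3952·2 = 10530, valid modulo lcm(3952, 11) = 43472: x ≡ 10530 (mod 43472).
  Combine with x ≡ 0 (mod 5); new modulus lcm = 217360.
    Write x = 10530 + 43472·t and substitute into x ≡ 0 (mod 5): 43472·t ≡ 0 − 10530 = -10530 (mod 5).
    Reduce coefficients mod 5: 2·t ≡ 0 (mod 5).
    The inverse of 2 mod 5 is 3 (since 2·3 = 6 = 1·5 + 1), so t ≡ 3·0 = 0 ≡ 0 (mod 5).
    Then x = 10530 + 43472·0 = 10530, valid modulo lcm(43472, 5) = 217360: x ≡ 10530 (mod 217360).
Verify against each original: 10530 mod 19 = 4, 10530 mod 16 = 2, 10530 mod 13 = 0, 10530 mod 11 = 3, 10530 mod 5 = 0.

x ≡ 10530 (mod 217360).


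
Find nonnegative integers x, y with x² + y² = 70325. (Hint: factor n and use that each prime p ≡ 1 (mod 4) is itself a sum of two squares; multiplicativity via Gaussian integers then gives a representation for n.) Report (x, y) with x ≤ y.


Step 1: Factor n = 70325 = 5^2 · 29 · 97.
Step 2: Check the mod-4 condition on each prime factor: 5 ≡ 1 (mod 4), exponent 2; 29 ≡ 1 (mod 4), exponent 1; 97 ≡ 1 (mod 4), exponent 1.
All primes ≡ 3 (mod 4) appear to even exponent (or don't appear), so by the two-squares theorem n IS expressible as a sum of two squares.
Step 3: Build a representation. Group n = k² · m with k = 5 and m = 29 · 97 = 2813 (a product of primes ≡ 1 (mod 4)); a representation of m scales to one of n via (k·x)² + (k·y)² = k²(x² + y²). Each prime p ≡ 1 (mod 4) is itself a sum of two squares; find a² by testing p − a² for a perfect square:
  29: 29 − 1² = 28, 29 − 2² = 25 = 5² ⇒ 29 = 2² + 5².
  97: 97 − 1² = 96, 97 − 2² = 93, 97 − 3² = 88, 97 − 4² = 81 = 9² ⇒ 97 = 4² + 9².
  Combine using the Brahmagupta–Fibonacci identity (a² + b²)(c² + d²) = (ac − bd)² + (ad + bc)² = (ac + bd)² + (ad − bc)²:
  29 · 97 = 2813: from (2² + 5²)(4² + 9²), take (2·4 − 5·9, 2·9 + 5·4) = (8 − 45, 18 + 20) = (-37, 38); dropping signs (only squares matter) gives (37, 38); check 37² + 38² = 1369 + 1444 = 2813 ✓.
  Scale by k = 5: (5·37, 5·38) = (185, 190).
Step 4: Order so x ≤ y and verify: 185² + 190² = 34225 + 36100 = 70325 = n. ✓

n = 70325 = 185² + 190² (one valid representation with x ≤ y).


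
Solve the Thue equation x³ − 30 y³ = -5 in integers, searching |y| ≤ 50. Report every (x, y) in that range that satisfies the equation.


The equation is x³ - 30y³ = -5. For fixed y, x³ = 30·y³ − 5, so a solution requires the RHS to be a perfect cube.
Strategy: iterate y from -50 to 50, compute RHS = 30·y³ − 5, and check whether it is a (positive or negative) perfect cube.
Check small values of y:
  y = 0: RHS = -5 is not a perfect cube.
  y = 1: RHS = 25 is not a perfect cube.
  y = -1: RHS = -35 is not a perfect cube.
  y = 2: RHS = 235 is not a perfect cube.
  y = -2: RHS = -245 is not a perfect cube.
  y = 3: RHS = 805 is not a perfect cube.
  y = -3: RHS = -815 is not a perfect cube.
Continuing the search up to |y| = 50 finds no solutions either.
No (x, y) in the scanned range satisfies the equation.

No integer solutions with |y| ≤ 50.


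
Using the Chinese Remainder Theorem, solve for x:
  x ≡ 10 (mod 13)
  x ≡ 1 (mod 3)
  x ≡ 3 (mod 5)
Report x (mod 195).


Moduli 13, 3, 5 are pairwise coprime; by CRT there is a unique solution modulo M = 13 · 3 · 5 = 195.
Solve pairwise, accumulating the modulus:
  Start with x ≡ 10 (mod 13).
  Combine with x ≡ 1 (mod 3): since gcd(13, 3) = 1, we get a unique residue mod 39.
    Write x = 10 + 13·t and substitute into x ≡ 1 (mod 3): 13·t ≡ 1 − 10 = -9 (mod 3).
    Reduce coefficients mod 3: 1·t ≡ 0 (mod 3).
    So t ≡ 0 (mod 3).
    Then x = 10 + 13·0 = 10, valid modulo lcm(13, 3) = 39: x ≡ 10 (mod 39).
  Combine with x ≡ 3 (mod 5): since gcd(39, 5) = 1, we get a unique residue mod 195.
    Write x = 10 + 39·t and substitute into x ≡ 3 (mod 5): 39·t ≡ 3 − 10 = -7 (mod 5).
    Reduce coefficients mod 5: 4·t ≡ 3 (mod 5).
    The inverse of 4 mod 5 is 4 (since 4·4 = 16 = 3·5 + 1), so t ≡ 4·3 = 12 ≡ 2 (mod 5).
    Then x = 10 + 39·2 = 88, valid modulo lcm(39, 5) = 195: x ≡ 88 (mod 195).
Verify: 88 mod 13 = 10 ✓, 88 mod 3 = 1 ✓, 88 mod 5 = 3 ✓.

x ≡ 88 (mod 195).


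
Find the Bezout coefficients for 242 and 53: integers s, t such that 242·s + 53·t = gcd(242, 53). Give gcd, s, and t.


Euclidean algorithm on (242, 53) — divide until remainder is 0:
  242 = 4 · 53 + 30
  53 = 1 · 30 + 23
  30 = 1 · 23 + 7
  23 = 3 · 7 + 2
  7 = 3 · 2 + 1
  2 = 2 · 1 + 0
gcd(242, 53) = 1.
Track Bezout coefficients alongside the remainders: start with r₀ = 242 = a·1 + b·0 (s = 1, t = 0) and r₁ = 53 = a·0 + b·1 (s = 0, t = 1); each new remainder r_{k+1} = r_{k-1} − q_k·r_k inherits s_{k+1} = s_{k-1} − q_k·s_k, t_{k+1} = t_{k-1} − q_k·t_k, so r_k = a·s_k + b·t_k at every step:
  q = 4: r = 30, s = 1 − 4·0 = 1, t = 0 − 4·1 = -4  (check: 242·1 + 53·(-4) = 30)
  q = 1: r = 23, s = 0 − 1·1 = -1, t = 1 − 1·(-4) = 5  (check: 242·(-1) + 53·5 = 23)
  q = 1: r = 7, s = 1 − 1·(-1) = 2, t = -4 − 1·5 = -9  (check: 242·2 + 53·(-9) = 7)
  q = 3: r = 2, s = -1 − 3·2 = -7, t = 5 − 3·(-9) = 32  (check: 242·(-7) + 53·32 = 2)
  q = 3: r = 1, s = 2 − 3·(-7) = 23, t = -9 − 3·32 = -105  (check: 242·23 + 53·(-105) = 1)
The row with r = 1 (the gcd) gives the Bezout coefficients s = 23, t = -105.
Result: 242 · (23) + 53 · (-105) = 1.

gcd(242, 53) = 1; s = 23, t = -105 (check: 242·23 + 53·(-105) = 1).


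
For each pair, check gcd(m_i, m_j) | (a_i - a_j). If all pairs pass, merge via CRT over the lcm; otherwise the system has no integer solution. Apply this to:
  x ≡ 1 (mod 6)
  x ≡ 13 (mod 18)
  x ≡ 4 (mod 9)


Moduli 6, 18, 9 are not pairwise coprime, so CRT works modulo lcm(m_i) when all pairwise compatibility conditions hold.
Pairwise compatibility: gcd(m_i, m_j) must divide a_i - a_j for every pair.
Merge one congruence at a time:
  Start: x ≡ 1 (mod 6).
  Combine with x ≡ 13 (mod 18): gcd(6, 18) = 6; 13 - 1 = 12, which IS divisible by 6, so compatible.
    Write x = 1 + 6·t and substitute into x ≡ 13 (mod 18): 6·t ≡ 13 − 1 = 12 (mod 18).
    Divide the congruence (and modulus) by g = 6: 1·t ≡ 2 (mod 3).
    So t ≡ 2 (mod 3).
    Then x = 1 + 6·2 = 13, valid modulo lcm(6, 18) = 18: x ≡ 13 (mod 18).
  Combine with x ≡ 4 (mod 9): gcd(18, 9) = 9; 4 - 13 = -9, which IS divisible by 9, so compatible.
    Write x = 13 + 18·t and substitute into x ≡ 4 (mod 9): 18·t ≡ 4 − 13 = -9 (mod 9).
    Divide the congruence (and modulus) by g = 9: 2·t ≡ -1 (mod 1).
    Modulo 1 every t works; take t = 0.
    Then x = 13 + 18·0 = 13, valid modulo lcm(18, 9) = 18: x ≡ 13 (mod 18).
Verify: 13 mod 6 = 1, 13 mod 18 = 13, 13 mod 9 = 4.

x ≡ 13 (mod 18).


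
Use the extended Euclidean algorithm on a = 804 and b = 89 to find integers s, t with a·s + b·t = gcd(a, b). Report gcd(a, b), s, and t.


Euclidean algorithm on (804, 89) — divide until remainder is 0:
  804 = 9 · 89 + 3
  89 = 29 · 3 + 2
  3 = 1 · 2 + 1
  2 = 2 · 1 + 0
gcd(804, 89) = 1.
Track Bezout coefficients alongside the remainders: start with r₀ = 804 = a·1 + b·0 (s = 1, t = 0) and r₁ = 89 = a·0 + b·1 (s = 0, t = 1); each new remainder r_{k+1} = r_{k-1} − q_k·r_k inherits s_{k+1} = s_{k-1} − q_k·s_k, t_{k+1} = t_{k-1} − q_k·t_k, so r_k = a·s_k + b·t_k at every step:
  q = 9: r = 3, s = 1 − 9·0 = 1, t = 0 − 9·1 = -9  (check: 804·1 + 89·(-9) = 3)
  q = 29: r = 2, s = 0 − 29·1 = -29, t = 1 − 29·(-9) = 262  (check: 804·(-29) + 89·262 = 2)
  q = 1: r = 1, s = 1 − 1·(-29) = 30, t = -9 − 1·262 = -271  (check: 804·30 + 89·(-271) = 1)
The row with r = 1 (the gcd) gives the Bezout coefficients s = 30, t = -271.
Result: 804 · (30) + 89 · (-271) = 1.

gcd(804, 89) = 1; s = 30, t = -271 (check: 804·30 + 89·(-271) = 1).


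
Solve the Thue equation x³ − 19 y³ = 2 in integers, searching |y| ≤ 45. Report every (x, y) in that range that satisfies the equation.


The equation is x³ - 19y³ = 2. For fixed y, x³ = 19·y³ + 2, so a solution requires the RHS to be a perfect cube.
Strategy: iterate y from -45 to 45, compute RHS = 19·y³ + 2, and check whether it is a (positive or negative) perfect cube.
Check small values of y:
  y = 0: RHS = 2 is not a perfect cube.
  y = 1: RHS = 21 is not a perfect cube.
  y = -1: RHS = -17 is not a perfect cube.
  y = 2: RHS = 154 is not a perfect cube.
  y = -2: RHS = -150 is not a perfect cube.
  y = 3: RHS = 515 is not a perfect cube.
  y = -3: RHS = -511 is not a perfect cube.
Continuing the search up to |y| = 45 finds no solutions either.
No (x, y) in the scanned range satisfies the equation.

No integer solutions with |y| ≤ 45.


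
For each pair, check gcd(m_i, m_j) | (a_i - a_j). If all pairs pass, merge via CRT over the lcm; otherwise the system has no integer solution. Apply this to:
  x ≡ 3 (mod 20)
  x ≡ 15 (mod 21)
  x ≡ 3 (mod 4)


Moduli 20, 21, 4 are not pairwise coprime, so CRT works modulo lcm(m_i) when all pairwise compatibility conditions hold.
Pairwise compatibility: gcd(m_i, m_j) must divide a_i - a_j for every pair.
Merge one congruence at a time:
  Start: x ≡ 3 (mod 20).
  Combine with x ≡ 15 (mod 21): gcd(20, 21) = 1; 15 - 3 = 12, which IS divisible by 1, so compatible.
    Write x = 3 + 20·t and substitute into x ≡ 15 (mod 21): 20·t ≡ 15 − 3 = 12 (mod 21).
    The inverse of 20 mod 21 is 20 (since 20·20 = 400 = 19·21 + 1), so t ≡ 20·12 = 240 ≡ 9 (mod 21).
    Then x = 3 + 20·9 = 183, valid modulo lcm(20, 21) = 420: x ≡ 183 (mod 420).
  Combine with x ≡ 3 (mod 4): gcd(420, 4) = 4; 3 - 183 = -180, which IS divisible by 4, so compatible.
    Write x = 183 + 420·t and substitute into x ≡ 3 (mod 4): 420·t ≡ 3 − 183 = -180 (mod 4).
    Divide the congruence (and modulus) by g = 4: 105·t ≡ -45 (mod 1).
    Modulo 1 every t works; take t = 0.
    Then x = 183 + 420·0 = 183, valid modulo lcm(420, 4) = 420: x ≡ 183 (mod 420).
Verify: 183 mod 20 = 3, 183 mod 21 = 15, 183 mod 4 = 3.

x ≡ 183 (mod 420).


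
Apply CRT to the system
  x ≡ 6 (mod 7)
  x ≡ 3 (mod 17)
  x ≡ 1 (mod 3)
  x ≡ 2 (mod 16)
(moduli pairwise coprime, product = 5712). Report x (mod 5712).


Product of moduli M = 7 · 17 · 3 · 16 = 5712.
Merge one congruence at a time:
  Start: x ≡ 6 (mod 7).
  Combine with x ≡ 3 (mod 17); new modulus lcm = 119.
    Write x = 6 + 7·t and substitute into x ≡ 3 (mod 17): 7·t ≡ 3 − 6 = -3 (mod 17).
    Reduce coefficients mod 17: 7·t ≡ 14 (mod 17).
    The inverse of 7 mod 17 is 5 (since 7·5 = 35 = 2·17 + 1), so t ≡ 5·14 = 70 ≡ 2 (mod 17).
    Then x = 6 + 7·2 = 20, valid modulo lcm(7, 17) = 119: x ≡ 20 (mod 119).
  Combine with x ≡ 1 (mod 3); new modulus lcm = 357.
    Write x = 20 + 119·t and substitute into x ≡ 1 (mod 3): 119·t ≡ 1 − 20 = -19 (mod 3).
    Reduce coefficients mod 3: 2·t ≡ 2 (mod 3).
    The inverse of 2 mod 3 is 2 (since 2·2 = 4 = 1·3 + 1), so t ≡ 2·2 = 4 ≡ 1 (mod 3).
    Then x = 20 + 119·1 = 139, valid modulo lcm(119, 3) = 357: x ≡ 139 (mod 357).
  Combine with x ≡ 2 (mod 16); new modulus lcm = 5712.
    Write x = 139 + 357·t and substitute into x ≡ 2 (mod 16): 357·t ≡ 2 − 139 = -137 (mod 16).
    Reduce coefficients mod 16: 5·t ≡ 7 (mod 16).
    The inverse of 5 mod 16 is 13 (since 5·13 = 65 = 4·16 + 1), so t ≡ 13·7 = 91 ≡ 11 (mod 16).
    Then x = 139 + 357·11 = 4066, valid modulo lcm(357, 16) = 5712: x ≡ 4066 (mod 5712).
Verify against each original: 4066 mod 7 = 6, 4066 mod 17 = 3, 4066 mod 3 = 1, 4066 mod 16 = 2.

x ≡ 4066 (mod 5712).


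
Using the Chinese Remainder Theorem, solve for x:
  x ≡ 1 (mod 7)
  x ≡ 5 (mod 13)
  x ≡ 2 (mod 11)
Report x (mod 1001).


Moduli 7, 13, 11 are pairwise coprime; by CRT there is a unique solution modulo M = 7 · 13 · 11 = 1001.
Solve pairwise, accumulating the modulus:
  Start with x ≡ 1 (mod 7).
  Combine with x ≡ 5 (mod 13): since gcd(7, 13) = 1, we get a unique residue mod 91.
    Write x = 1 + 7·t and substitute into x ≡ 5 (mod 13): 7·t ≡ 5 − 1 = 4 (mod 13).
    The inverse of 7 mod 13 is 2 (since 7·2 = 14 = 1·13 + 1), so t ≡ 2·4 = 8 ≡ 8 (mod 13).
    Then x = 1 + 7·8 = 57, valid modulo lcm(7, 13) = 91: x ≡ 57 (mod 91).
  Combine with x ≡ 2 (mod 11): since gcd(91, 11) = 1, we get a unique residue mod 1001.
    Write x = 57 + 91·t and substitute into x ≡ 2 (mod 11): 91·t ≡ 2 − 57 = -55 (mod 11).
    Reduce coefficients mod 11: 3·t ≡ 0 (mod 11).
    The inverse of 3 mod 11 is 4 (since 3·4 = 12 = 1·11 + 1), so t ≡ 4·0 = 0 ≡ 0 (mod 11).
    Then x = 57 + 91·0 = 57, valid modulo lcm(91, 11) = 1001: x ≡ 57 (mod 1001).
Verify: 57 mod 7 = 1 ✓, 57 mod 13 = 5 ✓, 57 mod 11 = 2 ✓.

x ≡ 57 (mod 1001).


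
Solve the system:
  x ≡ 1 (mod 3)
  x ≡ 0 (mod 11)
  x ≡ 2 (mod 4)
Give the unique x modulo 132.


Moduli 3, 11, 4 are pairwise coprime; by CRT there is a unique solution modulo M = 3 · 11 · 4 = 132.
Solve pairwise, accumulating the modulus:
  Start with x ≡ 1 (mod 3).
  Combine with x ≡ 0 (mod 11): since gcd(3, 11) = 1, we get a unique residue mod 33.
    Write x = 1 + 3·t and substitute into x ≡ 0 (mod 11): 3·t ≡ 0 − 1 = -1 (mod 11).
    Reduce coefficients mod 11: 3·t ≡ 10 (mod 11).
    The inverse of 3 mod 11 is 4 (since 3·4 = 12 = 1·11 + 1), so t ≡ 4·10 = 40 ≡ 7 (mod 11).
    Then x = 1 + 3·7 = 22, valid modulo lcm(3, 11) = 33: x ≡ 22 (mod 33).
  Combine with x ≡ 2 (mod 4): since gcd(33, 4) = 1, we get a unique residue mod 132.
    Write x = 22 + 33·t and substitute into x ≡ 2 (mod 4): 33·t ≡ 2 − 22 = -20 (mod 4).
    Reduce coefficients mod 4: 1·t ≡ 0 (mod 4).
    So t ≡ 0 (mod 4).
    Then x = 22 + 33·0 = 22, valid modulo lcm(33, 4) = 132: x ≡ 22 (mod 132).
Verify: 22 mod 3 = 1 ✓, 22 mod 11 = 0 ✓, 22 mod 4 = 2 ✓.

x ≡ 22 (mod 132).


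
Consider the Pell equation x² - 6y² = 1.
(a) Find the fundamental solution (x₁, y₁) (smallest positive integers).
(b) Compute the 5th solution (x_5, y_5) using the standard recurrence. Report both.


Step 1: Find the fundamental solution (x₁, y₁) of x² - 6y² = 1.
  Expand √6 as a continued fraction. a₀ = ⌊√6⌋ = 2; iterate m_{k+1} = d_k·a_k − m_k, d_{k+1} = (6 − m_{k+1}²)/d_k, a_{k+1} = ⌊(a₀ + m_{k+1})/d_{k+1}⌋ (starting m₀ = 0, d₀ = 1), with convergents p_k = a_k·p_{k-1} + p_{k-2}, q_k = a_k·q_{k-1} + q_{k-2} (p₋₁ = 1, q₋₁ = 0):
  k = 0: a₀ = 2; p₀/q₀ = 2/1; p₀² − 6·q₀² = 4 − 6 = -2.
  k = 1: m = 2, d = 2, a = ⌊(2 + 2)/2⌋ = 2; p/q = (2·2 + 1)/(2·1 + 0) = 5/2; p² − 6·q² = 25 − 24 = 1.
  The first convergent with p² − 6·q² = 1 gives the fundamental solution (x₁, y₁) = (5, 2).
Step 2: Apply the recurrence (x_{n+1}, y_{n+1}) = (x₁x_n + 6y₁y_n, x₁y_n + y₁x_n) repeatedly.
  From (x_1, y_1) = (5, 2): x_2 = 5·5 + 6·2·2 = 49; y_2 = 5·2 + 2·5 = 20.
  From (x_2, y_2) = (49, 20): x_3 = 5·49 + 6·2·20 = 485; y_3 = 5·20 + 2·49 = 198.
  From (x_3, y_3) = (485, 198): x_4 = 5·485 + 6·2·198 = 4801; y_4 = 5·198 + 2·485 = 1960.
  From (x_4, y_4) = (4801, 1960): x_5 = 5·4801 + 6·2·1960 = 47525; y_5 = 5·1960 + 2·4801 = 19402.
Step 3: Verify x_5² - 6·y_5² = 2258625625 - 2258625624 = 1 (should be 1). ✓

(x_1, y_1) = (5, 2); (x_5, y_5) = (47525, 19402).


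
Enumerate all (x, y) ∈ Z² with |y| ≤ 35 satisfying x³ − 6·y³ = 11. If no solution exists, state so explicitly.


The equation is x³ - 6y³ = 11. For fixed y, x³ = 6·y³ + 11, so a solution requires the RHS to be a perfect cube.
Strategy: iterate y from -35 to 35, compute RHS = 6·y³ + 11, and check whether it is a (positive or negative) perfect cube.
Check small values of y:
  y = 0: RHS = 11 is not a perfect cube.
  y = 1: RHS = 17 is not a perfect cube.
  y = -1: RHS = 5 is not a perfect cube.
  y = 2: RHS = 59 is not a perfect cube.
  y = -2: RHS = -37 is not a perfect cube.
  y = 3: RHS = 173 is not a perfect cube.
  y = -3: RHS = -151 is not a perfect cube.
Continuing the search up to |y| = 35 finds no solutions either.
No (x, y) in the scanned range satisfies the equation.

No integer solutions with |y| ≤ 35.


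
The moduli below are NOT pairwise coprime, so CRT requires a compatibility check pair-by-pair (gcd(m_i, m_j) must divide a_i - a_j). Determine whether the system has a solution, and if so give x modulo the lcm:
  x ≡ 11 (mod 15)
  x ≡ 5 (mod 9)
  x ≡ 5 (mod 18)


Moduli 15, 9, 18 are not pairwise coprime, so CRT works modulo lcm(m_i) when all pairwise compatibility conditions hold.
Pairwise compatibility: gcd(m_i, m_j) must divide a_i - a_j for every pair.
Merge one congruence at a time:
  Start: x ≡ 11 (mod 15).
  Combine with x ≡ 5 (mod 9): gcd(15, 9) = 3; 5 - 11 = -6, which IS divisible by 3, so compatible.
    Write x = 11 + 15·t and substitute into x ≡ 5 (mod 9): 15·t ≡ 5 − 11 = -6 (mod 9).
    Divide the congruence (and modulus) by g = 3: 5·t ≡ -2 (mod 3).
    Reduce coefficients mod 3: 2·t ≡ 1 (mod 3).
    The inverse of 2 mod 3 is 2 (since 2·2 = 4 = 1·3 + 1), so t ≡ 2·1 = 2 ≡ 2 (mod 3).
    Then x = 11 + 15·2 = 41, valid modulo lcm(15, 9) = 45: x ≡ 41 (mod 45).
  Combine with x ≡ 5 (mod 18): gcd(45, 18) = 9; 5 - 41 = -36, which IS divisible by 9, so compatible.
    Write x = 41 + 45·t and substitute into x ≡ 5 (mod 18): 45·t ≡ 5 − 41 = -36 (mod 18).
    Divide the congruence (and modulus) by g = 9: 5·t ≡ -4 (mod 2).
    Reduce coefficients mod 2: 1·t ≡ 0 (mod 2).
    So t ≡ 0 (mod 2).
    Then x = 41 + 45·0 = 41, valid modulo lcm(45, 18) = 90: x ≡ 41 (mod 90).
Verify: 41 mod 15 = 11, 41 mod 9 = 5, 41 mod 18 = 5.

x ≡ 41 (mod 90).


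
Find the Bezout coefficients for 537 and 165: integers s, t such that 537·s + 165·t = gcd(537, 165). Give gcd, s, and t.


Euclidean algorithm on (537, 165) — divide until remainder is 0:
  537 = 3 · 165 + 42
  165 = 3 · 42 + 39
  42 = 1 · 39 + 3
  39 = 13 · 3 + 0
gcd(537, 165) = 3.
Track Bezout coefficients alongside the remainders: start with r₀ = 537 = a·1 + b·0 (s = 1, t = 0) and r₁ = 165 = a·0 + b·1 (s = 0, t = 1); each new remainder r_{k+1} = r_{k-1} − q_k·r_k inherits s_{k+1} = s_{k-1} − q_k·s_k, t_{k+1} = t_{k-1} − q_k·t_k, so r_k = a·s_k + b·t_k at every step:
  q = 3: r = 42, s = 1 − 3·0 = 1, t = 0 − 3·1 = -3  (check: 537·1 + 165·(-3) = 42)
  q = 3: r = 39, s = 0 − 3·1 = -3, t = 1 − 3·(-3) = 10  (check: 537·(-3) + 165·10 = 39)
  q = 1: r = 3, s = 1 − 1·(-3) = 4, t = -3 − 1·10 = -13  (check: 537·4 + 165·(-13) = 3)
The row with r = 3 (the gcd) gives the Bezout coefficients s = 4, t = -13.
Result: 537 · (4) + 165 · (-13) = 3.

gcd(537, 165) = 3; s = 4, t = -13 (check: 537·4 + 165·(-13) = 3).


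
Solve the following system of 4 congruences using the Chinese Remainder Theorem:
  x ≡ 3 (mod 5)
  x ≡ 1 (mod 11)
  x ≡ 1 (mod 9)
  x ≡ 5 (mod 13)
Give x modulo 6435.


Product of moduli M = 5 · 11 · 9 · 13 = 6435.
Merge one congruence at a time:
  Start: x ≡ 3 (mod 5).
  Combine with x ≡ 1 (mod 11); new modulus lcm = 55.
    Write x = 3 + 5·t and substitute into x ≡ 1 (mod 11): 5·t ≡ 1 − 3 = -2 (mod 11).
    Reduce coefficients mod 11: 5·t ≡ 9 (mod 11).
    The inverse of 5 mod 11 is 9 (since 5·9 = 45 = 4·11 + 1), so t ≡ 9·9 = 81 ≡ 4 (mod 11).
    Then x = 3 + 5·4 = 23, valid modulo lcm(5, 11) = 55: x ≡ 23 (mod 55).
  Combine with x ≡ 1 (mod 9); new modulus lcm = 495.
    Write x = 23 + 55·t and substitute into x ≡ 1 (mod 9): 55·t ≡ 1 − 23 = -22 (mod 9).
    Reduce coefficients mod 9: 1·t ≡ 5 (mod 9).
    So t ≡ 5 (mod 9).
    Then x = 23 + 55·5 = 298, valid modulo lcm(55, 9) = 495: x ≡ 298 (mod 495).
  Combine with x ≡ 5 (mod 13); new modulus lcm = 6435.
    Write x = 298 + 495·t and substitute into x ≡ 5 (mod 13): 495·t ≡ 5 − 298 = -293 (mod 13).
    Reduce coefficients mod 13: 1·t ≡ 6 (mod 13).
    So t ≡ 6 (mod 13).
    Then x = 298 + 495·6 = 3268, valid modulo lcm(495, 13) = 6435: x ≡ 3268 (mod 6435).
Verify against each original: 3268 mod 5 = 3, 3268 mod 11 = 1, 3268 mod 9 = 1, 3268 mod 13 = 5.

x ≡ 3268 (mod 6435).
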